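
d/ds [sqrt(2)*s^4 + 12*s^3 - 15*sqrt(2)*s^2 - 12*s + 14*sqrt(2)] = 4*sqrt(2)*s^3 + 36*s^2 - 30*sqrt(2)*s - 12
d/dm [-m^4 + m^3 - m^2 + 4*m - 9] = -4*m^3 + 3*m^2 - 2*m + 4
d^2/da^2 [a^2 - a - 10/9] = 2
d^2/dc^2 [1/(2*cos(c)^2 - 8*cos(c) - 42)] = (4*sin(c)^4 - 102*sin(c)^2 - 69*cos(c) - 3*cos(3*c) + 24)/(2*(sin(c)^2 + 4*cos(c) + 20)^3)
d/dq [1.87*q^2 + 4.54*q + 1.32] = 3.74*q + 4.54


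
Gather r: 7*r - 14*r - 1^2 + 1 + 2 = 2 - 7*r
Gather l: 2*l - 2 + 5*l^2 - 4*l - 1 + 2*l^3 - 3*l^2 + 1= 2*l^3 + 2*l^2 - 2*l - 2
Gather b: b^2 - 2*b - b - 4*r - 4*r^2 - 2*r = b^2 - 3*b - 4*r^2 - 6*r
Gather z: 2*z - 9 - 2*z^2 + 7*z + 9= -2*z^2 + 9*z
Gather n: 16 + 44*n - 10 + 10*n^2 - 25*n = 10*n^2 + 19*n + 6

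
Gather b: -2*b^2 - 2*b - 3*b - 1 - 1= -2*b^2 - 5*b - 2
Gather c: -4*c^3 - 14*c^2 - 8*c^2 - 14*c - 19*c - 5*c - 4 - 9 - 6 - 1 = -4*c^3 - 22*c^2 - 38*c - 20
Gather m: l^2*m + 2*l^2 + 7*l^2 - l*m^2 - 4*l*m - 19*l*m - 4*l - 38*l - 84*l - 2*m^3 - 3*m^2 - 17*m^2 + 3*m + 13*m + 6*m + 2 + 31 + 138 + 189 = 9*l^2 - 126*l - 2*m^3 + m^2*(-l - 20) + m*(l^2 - 23*l + 22) + 360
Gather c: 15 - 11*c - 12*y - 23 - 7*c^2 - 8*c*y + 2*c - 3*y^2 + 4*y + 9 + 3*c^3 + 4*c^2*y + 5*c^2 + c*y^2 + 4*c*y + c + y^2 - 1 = 3*c^3 + c^2*(4*y - 2) + c*(y^2 - 4*y - 8) - 2*y^2 - 8*y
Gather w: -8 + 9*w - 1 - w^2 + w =-w^2 + 10*w - 9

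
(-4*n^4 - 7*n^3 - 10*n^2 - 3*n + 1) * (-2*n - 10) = 8*n^5 + 54*n^4 + 90*n^3 + 106*n^2 + 28*n - 10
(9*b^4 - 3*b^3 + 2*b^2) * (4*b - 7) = 36*b^5 - 75*b^4 + 29*b^3 - 14*b^2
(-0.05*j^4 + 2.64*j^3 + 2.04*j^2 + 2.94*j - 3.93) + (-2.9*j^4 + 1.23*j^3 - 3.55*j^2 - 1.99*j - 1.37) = -2.95*j^4 + 3.87*j^3 - 1.51*j^2 + 0.95*j - 5.3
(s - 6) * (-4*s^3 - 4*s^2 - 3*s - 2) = -4*s^4 + 20*s^3 + 21*s^2 + 16*s + 12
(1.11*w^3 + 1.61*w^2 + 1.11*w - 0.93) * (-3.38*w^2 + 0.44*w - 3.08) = -3.7518*w^5 - 4.9534*w^4 - 6.4622*w^3 - 1.327*w^2 - 3.828*w + 2.8644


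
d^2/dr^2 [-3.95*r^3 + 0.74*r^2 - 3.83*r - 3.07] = 1.48 - 23.7*r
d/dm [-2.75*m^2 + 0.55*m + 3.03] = 0.55 - 5.5*m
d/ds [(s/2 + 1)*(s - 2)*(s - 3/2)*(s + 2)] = 2*s^3 + 3*s^2/4 - 7*s - 1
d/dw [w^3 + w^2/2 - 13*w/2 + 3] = 3*w^2 + w - 13/2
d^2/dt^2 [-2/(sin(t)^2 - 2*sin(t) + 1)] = 4*(2*sin(t) + 3)/(sin(t) - 1)^3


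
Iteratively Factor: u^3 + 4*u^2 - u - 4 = (u - 1)*(u^2 + 5*u + 4) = (u - 1)*(u + 4)*(u + 1)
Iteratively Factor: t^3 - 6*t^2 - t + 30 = (t + 2)*(t^2 - 8*t + 15) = (t - 5)*(t + 2)*(t - 3)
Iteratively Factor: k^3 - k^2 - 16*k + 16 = (k - 1)*(k^2 - 16) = (k - 4)*(k - 1)*(k + 4)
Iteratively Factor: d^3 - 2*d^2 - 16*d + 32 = (d - 4)*(d^2 + 2*d - 8) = (d - 4)*(d + 4)*(d - 2)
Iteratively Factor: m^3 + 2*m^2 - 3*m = (m - 1)*(m^2 + 3*m) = (m - 1)*(m + 3)*(m)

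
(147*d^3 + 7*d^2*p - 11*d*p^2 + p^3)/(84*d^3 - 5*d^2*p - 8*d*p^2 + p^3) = (-7*d + p)/(-4*d + p)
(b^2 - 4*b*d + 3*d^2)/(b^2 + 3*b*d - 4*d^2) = (b - 3*d)/(b + 4*d)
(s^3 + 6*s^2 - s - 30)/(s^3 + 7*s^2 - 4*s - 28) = (s^2 + 8*s + 15)/(s^2 + 9*s + 14)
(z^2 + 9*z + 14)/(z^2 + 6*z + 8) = (z + 7)/(z + 4)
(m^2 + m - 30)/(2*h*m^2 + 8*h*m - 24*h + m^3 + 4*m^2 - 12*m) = (m - 5)/(2*h*m - 4*h + m^2 - 2*m)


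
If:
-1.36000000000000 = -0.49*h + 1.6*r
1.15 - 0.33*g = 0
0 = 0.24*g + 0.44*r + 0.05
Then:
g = 3.48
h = -3.80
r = -2.01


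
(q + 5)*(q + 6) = q^2 + 11*q + 30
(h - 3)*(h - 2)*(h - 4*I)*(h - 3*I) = h^4 - 5*h^3 - 7*I*h^3 - 6*h^2 + 35*I*h^2 + 60*h - 42*I*h - 72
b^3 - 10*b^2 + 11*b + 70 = (b - 7)*(b - 5)*(b + 2)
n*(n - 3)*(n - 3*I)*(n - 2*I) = n^4 - 3*n^3 - 5*I*n^3 - 6*n^2 + 15*I*n^2 + 18*n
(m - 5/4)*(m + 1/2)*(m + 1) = m^3 + m^2/4 - 11*m/8 - 5/8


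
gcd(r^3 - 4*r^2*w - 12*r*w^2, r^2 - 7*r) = r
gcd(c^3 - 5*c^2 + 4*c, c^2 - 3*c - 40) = 1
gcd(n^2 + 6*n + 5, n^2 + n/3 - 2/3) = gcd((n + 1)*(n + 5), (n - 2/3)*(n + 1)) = n + 1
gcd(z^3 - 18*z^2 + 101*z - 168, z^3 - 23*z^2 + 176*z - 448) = z^2 - 15*z + 56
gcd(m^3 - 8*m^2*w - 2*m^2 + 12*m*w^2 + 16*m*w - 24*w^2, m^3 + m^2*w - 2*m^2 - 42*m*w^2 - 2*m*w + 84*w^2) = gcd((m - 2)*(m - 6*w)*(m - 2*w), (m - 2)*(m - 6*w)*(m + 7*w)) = -m^2 + 6*m*w + 2*m - 12*w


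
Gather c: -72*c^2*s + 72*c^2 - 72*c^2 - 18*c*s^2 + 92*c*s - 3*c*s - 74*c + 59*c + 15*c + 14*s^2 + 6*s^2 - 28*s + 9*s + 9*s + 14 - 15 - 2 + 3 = -72*c^2*s + c*(-18*s^2 + 89*s) + 20*s^2 - 10*s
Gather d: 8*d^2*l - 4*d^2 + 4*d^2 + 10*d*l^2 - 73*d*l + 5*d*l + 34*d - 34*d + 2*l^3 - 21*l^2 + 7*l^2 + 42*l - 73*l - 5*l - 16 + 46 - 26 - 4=8*d^2*l + d*(10*l^2 - 68*l) + 2*l^3 - 14*l^2 - 36*l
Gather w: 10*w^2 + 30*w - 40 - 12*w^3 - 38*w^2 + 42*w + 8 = -12*w^3 - 28*w^2 + 72*w - 32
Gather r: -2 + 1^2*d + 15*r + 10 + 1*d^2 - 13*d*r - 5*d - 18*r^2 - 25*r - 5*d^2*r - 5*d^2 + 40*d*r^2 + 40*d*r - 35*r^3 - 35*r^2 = -4*d^2 - 4*d - 35*r^3 + r^2*(40*d - 53) + r*(-5*d^2 + 27*d - 10) + 8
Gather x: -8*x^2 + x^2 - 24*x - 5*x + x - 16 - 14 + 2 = -7*x^2 - 28*x - 28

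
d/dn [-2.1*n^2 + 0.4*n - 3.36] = 0.4 - 4.2*n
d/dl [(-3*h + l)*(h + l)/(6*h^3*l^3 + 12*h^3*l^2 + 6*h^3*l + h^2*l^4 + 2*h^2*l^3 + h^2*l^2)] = 2*(l*(-h + l)*(6*h*l^2 + 12*h*l + 6*h + l^3 + 2*l^2 + l) + (h + l)*(3*h - l)*(9*h*l^2 + 12*h*l + 3*h + 2*l^3 + 3*l^2 + l))/(h^2*l^2*(6*h*l^2 + 12*h*l + 6*h + l^3 + 2*l^2 + l)^2)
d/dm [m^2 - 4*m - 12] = 2*m - 4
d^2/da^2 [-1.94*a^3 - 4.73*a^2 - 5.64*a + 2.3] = -11.64*a - 9.46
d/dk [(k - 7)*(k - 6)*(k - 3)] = 3*k^2 - 32*k + 81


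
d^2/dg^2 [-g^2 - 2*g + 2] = -2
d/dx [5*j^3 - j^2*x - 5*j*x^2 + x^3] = -j^2 - 10*j*x + 3*x^2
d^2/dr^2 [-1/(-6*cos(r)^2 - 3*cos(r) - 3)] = (-16*sin(r)^4 + sin(r)^2 + 17*cos(r)/2 - 3*cos(3*r)/2 + 13)/(3*(-2*sin(r)^2 + cos(r) + 3)^3)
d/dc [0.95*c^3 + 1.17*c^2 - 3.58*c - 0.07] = 2.85*c^2 + 2.34*c - 3.58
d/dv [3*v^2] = 6*v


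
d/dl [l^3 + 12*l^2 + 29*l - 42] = 3*l^2 + 24*l + 29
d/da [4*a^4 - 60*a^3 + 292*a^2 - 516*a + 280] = 16*a^3 - 180*a^2 + 584*a - 516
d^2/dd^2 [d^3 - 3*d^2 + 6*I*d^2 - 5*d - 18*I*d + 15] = 6*d - 6 + 12*I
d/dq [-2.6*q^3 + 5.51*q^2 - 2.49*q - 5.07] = -7.8*q^2 + 11.02*q - 2.49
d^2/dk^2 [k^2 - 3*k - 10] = 2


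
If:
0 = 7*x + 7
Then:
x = -1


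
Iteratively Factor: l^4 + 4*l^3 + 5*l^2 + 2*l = (l + 1)*(l^3 + 3*l^2 + 2*l) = (l + 1)^2*(l^2 + 2*l) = l*(l + 1)^2*(l + 2)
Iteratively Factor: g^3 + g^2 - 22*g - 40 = (g - 5)*(g^2 + 6*g + 8) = (g - 5)*(g + 2)*(g + 4)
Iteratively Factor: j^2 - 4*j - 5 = (j - 5)*(j + 1)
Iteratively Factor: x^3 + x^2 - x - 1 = (x + 1)*(x^2 - 1) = (x - 1)*(x + 1)*(x + 1)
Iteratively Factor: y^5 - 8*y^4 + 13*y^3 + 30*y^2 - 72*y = (y - 3)*(y^4 - 5*y^3 - 2*y^2 + 24*y) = (y - 3)^2*(y^3 - 2*y^2 - 8*y) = (y - 3)^2*(y + 2)*(y^2 - 4*y) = y*(y - 3)^2*(y + 2)*(y - 4)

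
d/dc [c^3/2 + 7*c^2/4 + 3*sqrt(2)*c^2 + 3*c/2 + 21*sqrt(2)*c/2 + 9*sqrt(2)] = 3*c^2/2 + 7*c/2 + 6*sqrt(2)*c + 3/2 + 21*sqrt(2)/2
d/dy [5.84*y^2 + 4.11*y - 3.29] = 11.68*y + 4.11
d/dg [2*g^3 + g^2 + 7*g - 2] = 6*g^2 + 2*g + 7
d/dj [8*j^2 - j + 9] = 16*j - 1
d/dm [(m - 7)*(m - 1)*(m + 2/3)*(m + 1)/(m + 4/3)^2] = 3*(18*m^4 - 9*m^3 - 228*m^2 - 193*m - 8)/(27*m^3 + 108*m^2 + 144*m + 64)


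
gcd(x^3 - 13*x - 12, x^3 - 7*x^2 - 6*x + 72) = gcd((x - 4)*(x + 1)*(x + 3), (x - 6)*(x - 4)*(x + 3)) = x^2 - x - 12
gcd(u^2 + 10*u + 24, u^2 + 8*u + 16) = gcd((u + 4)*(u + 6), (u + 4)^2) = u + 4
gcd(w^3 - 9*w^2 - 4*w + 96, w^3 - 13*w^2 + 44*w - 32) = w^2 - 12*w + 32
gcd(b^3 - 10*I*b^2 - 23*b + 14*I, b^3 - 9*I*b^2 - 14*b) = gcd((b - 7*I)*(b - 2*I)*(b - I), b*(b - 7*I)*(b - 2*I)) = b^2 - 9*I*b - 14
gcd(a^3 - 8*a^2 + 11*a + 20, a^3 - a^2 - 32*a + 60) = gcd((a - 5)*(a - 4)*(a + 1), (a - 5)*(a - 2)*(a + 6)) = a - 5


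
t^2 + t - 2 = (t - 1)*(t + 2)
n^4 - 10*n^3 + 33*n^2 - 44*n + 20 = (n - 5)*(n - 2)^2*(n - 1)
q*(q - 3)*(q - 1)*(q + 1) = q^4 - 3*q^3 - q^2 + 3*q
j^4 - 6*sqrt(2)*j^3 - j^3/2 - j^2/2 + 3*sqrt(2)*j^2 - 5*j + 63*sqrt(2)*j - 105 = (j - 7/2)*(j + 3)*(j - 5*sqrt(2))*(j - sqrt(2))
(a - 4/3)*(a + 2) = a^2 + 2*a/3 - 8/3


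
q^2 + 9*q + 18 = (q + 3)*(q + 6)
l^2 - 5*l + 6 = (l - 3)*(l - 2)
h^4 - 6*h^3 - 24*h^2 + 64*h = h*(h - 8)*(h - 2)*(h + 4)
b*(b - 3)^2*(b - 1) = b^4 - 7*b^3 + 15*b^2 - 9*b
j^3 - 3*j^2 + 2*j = j*(j - 2)*(j - 1)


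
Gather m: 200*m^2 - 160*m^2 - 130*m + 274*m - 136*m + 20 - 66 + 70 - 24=40*m^2 + 8*m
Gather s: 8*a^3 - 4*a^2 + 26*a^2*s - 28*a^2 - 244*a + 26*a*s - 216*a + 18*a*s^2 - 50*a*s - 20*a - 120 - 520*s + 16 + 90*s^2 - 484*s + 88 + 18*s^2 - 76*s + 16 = 8*a^3 - 32*a^2 - 480*a + s^2*(18*a + 108) + s*(26*a^2 - 24*a - 1080)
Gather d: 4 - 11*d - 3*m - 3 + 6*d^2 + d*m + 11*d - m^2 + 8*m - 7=6*d^2 + d*m - m^2 + 5*m - 6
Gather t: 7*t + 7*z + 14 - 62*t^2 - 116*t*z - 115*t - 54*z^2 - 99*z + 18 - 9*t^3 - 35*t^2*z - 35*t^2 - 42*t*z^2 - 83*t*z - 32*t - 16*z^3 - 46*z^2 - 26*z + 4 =-9*t^3 + t^2*(-35*z - 97) + t*(-42*z^2 - 199*z - 140) - 16*z^3 - 100*z^2 - 118*z + 36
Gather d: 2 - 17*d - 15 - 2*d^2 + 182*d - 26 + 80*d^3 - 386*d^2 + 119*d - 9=80*d^3 - 388*d^2 + 284*d - 48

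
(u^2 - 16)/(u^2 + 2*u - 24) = (u + 4)/(u + 6)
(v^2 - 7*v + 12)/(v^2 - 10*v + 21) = (v - 4)/(v - 7)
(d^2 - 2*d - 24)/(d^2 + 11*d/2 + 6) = 2*(d - 6)/(2*d + 3)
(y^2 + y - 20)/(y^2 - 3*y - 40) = (y - 4)/(y - 8)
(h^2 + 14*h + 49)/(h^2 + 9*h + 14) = (h + 7)/(h + 2)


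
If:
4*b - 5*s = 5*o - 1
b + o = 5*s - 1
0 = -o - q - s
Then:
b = 10*s/3 - 2/3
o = 5*s/3 - 1/3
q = 1/3 - 8*s/3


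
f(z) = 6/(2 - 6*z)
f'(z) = 36/(2 - 6*z)^2 = 9/(3*z - 1)^2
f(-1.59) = 0.52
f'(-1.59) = 0.27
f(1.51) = -0.85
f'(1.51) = 0.72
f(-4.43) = 0.21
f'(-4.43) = 0.04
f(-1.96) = 0.44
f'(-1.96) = 0.19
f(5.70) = -0.19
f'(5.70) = 0.03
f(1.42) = -0.92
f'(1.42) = 0.85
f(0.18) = 6.52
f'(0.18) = 42.53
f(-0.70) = 0.97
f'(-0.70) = 0.94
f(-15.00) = 0.07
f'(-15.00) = 0.00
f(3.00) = -0.38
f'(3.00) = 0.14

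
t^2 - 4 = (t - 2)*(t + 2)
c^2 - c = c*(c - 1)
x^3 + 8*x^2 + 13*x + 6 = (x + 1)^2*(x + 6)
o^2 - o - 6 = (o - 3)*(o + 2)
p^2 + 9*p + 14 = (p + 2)*(p + 7)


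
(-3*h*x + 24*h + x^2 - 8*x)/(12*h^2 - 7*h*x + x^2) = (x - 8)/(-4*h + x)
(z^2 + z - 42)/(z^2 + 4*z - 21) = (z - 6)/(z - 3)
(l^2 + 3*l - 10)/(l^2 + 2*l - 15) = (l - 2)/(l - 3)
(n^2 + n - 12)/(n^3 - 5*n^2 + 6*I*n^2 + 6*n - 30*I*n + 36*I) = (n + 4)/(n^2 + n*(-2 + 6*I) - 12*I)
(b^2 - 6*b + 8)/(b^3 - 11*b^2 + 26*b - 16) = (b - 4)/(b^2 - 9*b + 8)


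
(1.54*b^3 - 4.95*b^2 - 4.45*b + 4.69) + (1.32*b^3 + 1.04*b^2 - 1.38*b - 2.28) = 2.86*b^3 - 3.91*b^2 - 5.83*b + 2.41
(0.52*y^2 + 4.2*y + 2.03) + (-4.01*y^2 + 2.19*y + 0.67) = -3.49*y^2 + 6.39*y + 2.7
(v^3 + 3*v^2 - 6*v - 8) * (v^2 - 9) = v^5 + 3*v^4 - 15*v^3 - 35*v^2 + 54*v + 72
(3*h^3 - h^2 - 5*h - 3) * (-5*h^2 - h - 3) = -15*h^5 + 2*h^4 + 17*h^3 + 23*h^2 + 18*h + 9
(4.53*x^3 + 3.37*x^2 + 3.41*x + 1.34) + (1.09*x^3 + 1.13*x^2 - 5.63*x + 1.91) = 5.62*x^3 + 4.5*x^2 - 2.22*x + 3.25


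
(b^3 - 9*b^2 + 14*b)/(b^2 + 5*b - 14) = b*(b - 7)/(b + 7)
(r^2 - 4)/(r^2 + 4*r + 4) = (r - 2)/(r + 2)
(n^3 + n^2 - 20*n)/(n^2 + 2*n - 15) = n*(n - 4)/(n - 3)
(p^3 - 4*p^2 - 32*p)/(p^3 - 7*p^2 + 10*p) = (p^2 - 4*p - 32)/(p^2 - 7*p + 10)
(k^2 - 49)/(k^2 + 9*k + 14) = (k - 7)/(k + 2)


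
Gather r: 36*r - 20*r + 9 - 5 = 16*r + 4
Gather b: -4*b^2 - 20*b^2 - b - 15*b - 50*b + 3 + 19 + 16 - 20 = -24*b^2 - 66*b + 18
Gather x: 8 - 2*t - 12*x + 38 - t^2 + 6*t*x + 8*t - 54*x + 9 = -t^2 + 6*t + x*(6*t - 66) + 55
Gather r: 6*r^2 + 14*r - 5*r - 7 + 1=6*r^2 + 9*r - 6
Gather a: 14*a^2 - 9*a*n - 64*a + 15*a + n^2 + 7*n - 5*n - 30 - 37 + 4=14*a^2 + a*(-9*n - 49) + n^2 + 2*n - 63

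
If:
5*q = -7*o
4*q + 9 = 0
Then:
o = 45/28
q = -9/4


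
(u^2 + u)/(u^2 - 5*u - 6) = u/(u - 6)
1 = 1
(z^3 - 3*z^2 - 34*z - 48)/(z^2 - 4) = (z^2 - 5*z - 24)/(z - 2)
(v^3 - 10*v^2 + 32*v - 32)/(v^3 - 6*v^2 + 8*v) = (v - 4)/v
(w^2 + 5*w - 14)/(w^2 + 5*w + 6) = (w^2 + 5*w - 14)/(w^2 + 5*w + 6)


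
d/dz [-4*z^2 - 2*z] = -8*z - 2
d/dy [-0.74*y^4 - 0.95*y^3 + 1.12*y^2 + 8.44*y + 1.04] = -2.96*y^3 - 2.85*y^2 + 2.24*y + 8.44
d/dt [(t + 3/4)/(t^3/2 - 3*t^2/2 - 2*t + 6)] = (-4*t^3 + 3*t^2/2 + 9*t + 30)/(t^6 - 6*t^5 + t^4 + 48*t^3 - 56*t^2 - 96*t + 144)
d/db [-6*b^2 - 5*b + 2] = -12*b - 5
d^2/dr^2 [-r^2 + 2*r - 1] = -2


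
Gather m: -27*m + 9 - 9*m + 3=12 - 36*m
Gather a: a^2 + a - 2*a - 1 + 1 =a^2 - a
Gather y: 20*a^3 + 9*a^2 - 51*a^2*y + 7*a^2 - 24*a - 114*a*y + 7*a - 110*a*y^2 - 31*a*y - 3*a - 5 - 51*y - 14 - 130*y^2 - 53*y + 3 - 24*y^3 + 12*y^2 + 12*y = 20*a^3 + 16*a^2 - 20*a - 24*y^3 + y^2*(-110*a - 118) + y*(-51*a^2 - 145*a - 92) - 16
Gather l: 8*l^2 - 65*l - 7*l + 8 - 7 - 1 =8*l^2 - 72*l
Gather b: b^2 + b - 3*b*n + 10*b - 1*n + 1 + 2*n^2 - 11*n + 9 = b^2 + b*(11 - 3*n) + 2*n^2 - 12*n + 10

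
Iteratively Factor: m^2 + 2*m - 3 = (m + 3)*(m - 1)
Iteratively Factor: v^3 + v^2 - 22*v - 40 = (v - 5)*(v^2 + 6*v + 8) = (v - 5)*(v + 2)*(v + 4)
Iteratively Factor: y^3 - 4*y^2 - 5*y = (y)*(y^2 - 4*y - 5) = y*(y + 1)*(y - 5)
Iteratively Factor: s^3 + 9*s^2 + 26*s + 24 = (s + 4)*(s^2 + 5*s + 6) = (s + 2)*(s + 4)*(s + 3)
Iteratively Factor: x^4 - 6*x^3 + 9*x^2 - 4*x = (x - 1)*(x^3 - 5*x^2 + 4*x) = x*(x - 1)*(x^2 - 5*x + 4) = x*(x - 4)*(x - 1)*(x - 1)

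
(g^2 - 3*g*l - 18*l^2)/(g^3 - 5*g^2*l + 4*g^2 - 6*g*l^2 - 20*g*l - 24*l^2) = (g + 3*l)/(g^2 + g*l + 4*g + 4*l)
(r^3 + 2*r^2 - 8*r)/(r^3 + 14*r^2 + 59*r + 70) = r*(r^2 + 2*r - 8)/(r^3 + 14*r^2 + 59*r + 70)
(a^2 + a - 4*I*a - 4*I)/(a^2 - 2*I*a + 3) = (a^2 + a - 4*I*a - 4*I)/(a^2 - 2*I*a + 3)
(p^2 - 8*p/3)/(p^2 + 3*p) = (p - 8/3)/(p + 3)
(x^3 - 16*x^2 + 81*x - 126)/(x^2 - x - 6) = (x^2 - 13*x + 42)/(x + 2)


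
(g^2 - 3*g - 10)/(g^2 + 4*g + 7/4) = 4*(g^2 - 3*g - 10)/(4*g^2 + 16*g + 7)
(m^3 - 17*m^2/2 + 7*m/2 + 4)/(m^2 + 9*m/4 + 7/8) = 4*(m^2 - 9*m + 8)/(4*m + 7)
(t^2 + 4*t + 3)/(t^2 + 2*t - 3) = (t + 1)/(t - 1)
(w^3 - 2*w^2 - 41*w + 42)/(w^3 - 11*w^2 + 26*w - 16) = (w^2 - w - 42)/(w^2 - 10*w + 16)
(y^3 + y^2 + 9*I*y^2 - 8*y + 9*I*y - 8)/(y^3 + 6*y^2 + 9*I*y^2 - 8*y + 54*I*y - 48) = (y + 1)/(y + 6)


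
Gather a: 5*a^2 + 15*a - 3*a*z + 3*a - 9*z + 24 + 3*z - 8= 5*a^2 + a*(18 - 3*z) - 6*z + 16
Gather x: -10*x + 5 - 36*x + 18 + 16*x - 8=15 - 30*x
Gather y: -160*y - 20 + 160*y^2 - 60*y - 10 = 160*y^2 - 220*y - 30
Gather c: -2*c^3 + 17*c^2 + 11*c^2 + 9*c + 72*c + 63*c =-2*c^3 + 28*c^2 + 144*c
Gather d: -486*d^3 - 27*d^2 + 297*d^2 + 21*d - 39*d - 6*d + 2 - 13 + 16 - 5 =-486*d^3 + 270*d^2 - 24*d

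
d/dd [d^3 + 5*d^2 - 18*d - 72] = 3*d^2 + 10*d - 18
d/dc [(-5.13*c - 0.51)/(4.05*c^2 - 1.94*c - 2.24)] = (20.7765*c^2 + 4.131*c + 10.5018)/(16.4025*c^4 - 15.714*c^3 - 14.3804*c^2 + 8.6912*c + 5.0176)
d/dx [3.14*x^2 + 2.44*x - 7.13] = 6.28*x + 2.44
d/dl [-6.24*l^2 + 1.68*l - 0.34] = 1.68 - 12.48*l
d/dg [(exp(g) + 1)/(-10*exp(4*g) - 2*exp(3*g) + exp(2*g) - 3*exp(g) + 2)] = ((exp(g) + 1)*(40*exp(3*g) + 6*exp(2*g) - 2*exp(g) + 3) - 10*exp(4*g) - 2*exp(3*g) + exp(2*g) - 3*exp(g) + 2)*exp(g)/(10*exp(4*g) + 2*exp(3*g) - exp(2*g) + 3*exp(g) - 2)^2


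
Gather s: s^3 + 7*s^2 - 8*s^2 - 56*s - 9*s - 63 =s^3 - s^2 - 65*s - 63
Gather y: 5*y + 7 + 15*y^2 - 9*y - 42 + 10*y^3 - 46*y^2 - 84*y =10*y^3 - 31*y^2 - 88*y - 35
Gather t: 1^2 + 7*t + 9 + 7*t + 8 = 14*t + 18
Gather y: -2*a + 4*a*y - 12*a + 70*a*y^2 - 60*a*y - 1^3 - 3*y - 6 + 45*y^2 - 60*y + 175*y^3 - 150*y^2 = -14*a + 175*y^3 + y^2*(70*a - 105) + y*(-56*a - 63) - 7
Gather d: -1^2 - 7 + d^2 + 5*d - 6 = d^2 + 5*d - 14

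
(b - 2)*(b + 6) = b^2 + 4*b - 12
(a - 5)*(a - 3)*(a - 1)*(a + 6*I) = a^4 - 9*a^3 + 6*I*a^3 + 23*a^2 - 54*I*a^2 - 15*a + 138*I*a - 90*I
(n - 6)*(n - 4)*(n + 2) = n^3 - 8*n^2 + 4*n + 48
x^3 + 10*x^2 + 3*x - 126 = (x - 3)*(x + 6)*(x + 7)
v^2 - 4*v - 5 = (v - 5)*(v + 1)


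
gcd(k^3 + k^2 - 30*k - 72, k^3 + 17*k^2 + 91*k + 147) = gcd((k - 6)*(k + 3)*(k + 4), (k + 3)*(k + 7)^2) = k + 3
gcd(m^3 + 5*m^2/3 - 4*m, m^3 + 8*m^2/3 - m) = m^2 + 3*m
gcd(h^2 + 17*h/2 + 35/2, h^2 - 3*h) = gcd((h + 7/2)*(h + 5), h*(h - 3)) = 1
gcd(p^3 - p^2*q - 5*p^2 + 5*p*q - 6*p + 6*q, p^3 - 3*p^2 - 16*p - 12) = p^2 - 5*p - 6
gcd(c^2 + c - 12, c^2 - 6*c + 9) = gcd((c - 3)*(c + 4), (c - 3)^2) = c - 3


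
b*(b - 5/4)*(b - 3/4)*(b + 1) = b^4 - b^3 - 17*b^2/16 + 15*b/16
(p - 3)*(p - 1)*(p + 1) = p^3 - 3*p^2 - p + 3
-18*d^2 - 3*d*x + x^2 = (-6*d + x)*(3*d + x)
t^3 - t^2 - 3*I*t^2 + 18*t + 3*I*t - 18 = (t - 1)*(t - 6*I)*(t + 3*I)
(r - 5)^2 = r^2 - 10*r + 25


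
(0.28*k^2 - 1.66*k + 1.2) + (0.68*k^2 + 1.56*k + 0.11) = 0.96*k^2 - 0.0999999999999999*k + 1.31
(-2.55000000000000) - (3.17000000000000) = -5.72000000000000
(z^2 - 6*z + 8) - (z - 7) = z^2 - 7*z + 15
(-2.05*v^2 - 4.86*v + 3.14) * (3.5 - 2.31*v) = 4.7355*v^3 + 4.0516*v^2 - 24.2634*v + 10.99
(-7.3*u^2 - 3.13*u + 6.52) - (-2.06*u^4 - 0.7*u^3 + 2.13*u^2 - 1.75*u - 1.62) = 2.06*u^4 + 0.7*u^3 - 9.43*u^2 - 1.38*u + 8.14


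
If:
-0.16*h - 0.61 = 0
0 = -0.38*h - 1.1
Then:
No Solution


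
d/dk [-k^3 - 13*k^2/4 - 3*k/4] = -3*k^2 - 13*k/2 - 3/4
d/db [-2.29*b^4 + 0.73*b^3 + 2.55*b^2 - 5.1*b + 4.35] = -9.16*b^3 + 2.19*b^2 + 5.1*b - 5.1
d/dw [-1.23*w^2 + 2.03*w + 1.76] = 2.03 - 2.46*w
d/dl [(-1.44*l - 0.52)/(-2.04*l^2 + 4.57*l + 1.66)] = (2.9376*l^2 - 6.5808*l - (1.44*l + 0.52)*(4.08*l - 4.57) - 2.3904)/(-2.04*l^2 + 4.57*l + 1.66)^2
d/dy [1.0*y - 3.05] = 1.00000000000000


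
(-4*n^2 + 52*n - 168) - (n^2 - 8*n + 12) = -5*n^2 + 60*n - 180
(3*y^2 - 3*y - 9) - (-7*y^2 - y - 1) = 10*y^2 - 2*y - 8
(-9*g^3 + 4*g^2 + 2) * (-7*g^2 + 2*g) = 63*g^5 - 46*g^4 + 8*g^3 - 14*g^2 + 4*g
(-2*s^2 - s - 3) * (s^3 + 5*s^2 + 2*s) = -2*s^5 - 11*s^4 - 12*s^3 - 17*s^2 - 6*s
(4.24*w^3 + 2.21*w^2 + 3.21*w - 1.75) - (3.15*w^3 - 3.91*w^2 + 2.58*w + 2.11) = 1.09*w^3 + 6.12*w^2 + 0.63*w - 3.86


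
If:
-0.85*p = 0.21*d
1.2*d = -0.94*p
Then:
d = 0.00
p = 0.00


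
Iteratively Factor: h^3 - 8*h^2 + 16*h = (h - 4)*(h^2 - 4*h) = h*(h - 4)*(h - 4)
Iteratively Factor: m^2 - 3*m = (m)*(m - 3)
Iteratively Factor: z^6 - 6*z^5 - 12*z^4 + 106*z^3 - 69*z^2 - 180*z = (z + 4)*(z^5 - 10*z^4 + 28*z^3 - 6*z^2 - 45*z) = (z - 3)*(z + 4)*(z^4 - 7*z^3 + 7*z^2 + 15*z) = (z - 3)^2*(z + 4)*(z^3 - 4*z^2 - 5*z) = z*(z - 3)^2*(z + 4)*(z^2 - 4*z - 5) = z*(z - 5)*(z - 3)^2*(z + 4)*(z + 1)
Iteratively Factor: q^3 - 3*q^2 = (q)*(q^2 - 3*q) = q^2*(q - 3)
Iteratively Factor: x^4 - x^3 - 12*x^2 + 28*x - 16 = (x - 2)*(x^3 + x^2 - 10*x + 8) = (x - 2)*(x - 1)*(x^2 + 2*x - 8) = (x - 2)*(x - 1)*(x + 4)*(x - 2)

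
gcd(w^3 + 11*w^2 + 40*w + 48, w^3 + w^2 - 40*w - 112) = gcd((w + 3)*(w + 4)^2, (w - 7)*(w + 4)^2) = w^2 + 8*w + 16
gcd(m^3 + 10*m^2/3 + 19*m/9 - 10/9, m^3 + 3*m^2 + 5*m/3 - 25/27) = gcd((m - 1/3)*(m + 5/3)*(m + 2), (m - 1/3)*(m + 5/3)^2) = m^2 + 4*m/3 - 5/9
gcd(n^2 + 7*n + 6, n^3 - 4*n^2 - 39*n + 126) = n + 6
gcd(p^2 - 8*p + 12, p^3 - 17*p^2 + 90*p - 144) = p - 6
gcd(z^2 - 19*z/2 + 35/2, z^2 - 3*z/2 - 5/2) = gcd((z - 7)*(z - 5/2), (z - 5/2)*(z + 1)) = z - 5/2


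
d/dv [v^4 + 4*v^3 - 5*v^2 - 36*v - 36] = 4*v^3 + 12*v^2 - 10*v - 36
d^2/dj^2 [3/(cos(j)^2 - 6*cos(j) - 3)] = 6*(2*sin(j)^4 + 9*sin(j)^2*cos(j) - 25*sin(j)^2 - 16)/(sin(j)^2 + 6*cos(j) + 2)^3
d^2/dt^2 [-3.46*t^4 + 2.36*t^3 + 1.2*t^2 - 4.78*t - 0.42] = -41.52*t^2 + 14.16*t + 2.4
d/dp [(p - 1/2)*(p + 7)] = 2*p + 13/2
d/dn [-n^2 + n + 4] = 1 - 2*n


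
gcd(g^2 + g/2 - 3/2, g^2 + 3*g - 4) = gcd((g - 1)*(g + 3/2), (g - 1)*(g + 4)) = g - 1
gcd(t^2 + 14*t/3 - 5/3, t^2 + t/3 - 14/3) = 1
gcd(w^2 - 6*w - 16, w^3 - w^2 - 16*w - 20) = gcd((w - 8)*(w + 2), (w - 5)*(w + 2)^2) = w + 2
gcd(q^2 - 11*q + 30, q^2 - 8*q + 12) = q - 6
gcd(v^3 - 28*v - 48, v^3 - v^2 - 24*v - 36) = v^2 - 4*v - 12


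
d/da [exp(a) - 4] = exp(a)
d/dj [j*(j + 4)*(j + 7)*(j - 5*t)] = 4*j^3 - 15*j^2*t + 33*j^2 - 110*j*t + 56*j - 140*t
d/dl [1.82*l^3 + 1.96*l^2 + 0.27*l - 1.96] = 5.46*l^2 + 3.92*l + 0.27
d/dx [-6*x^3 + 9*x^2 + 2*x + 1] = -18*x^2 + 18*x + 2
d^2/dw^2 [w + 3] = 0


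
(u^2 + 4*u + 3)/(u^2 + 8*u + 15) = (u + 1)/(u + 5)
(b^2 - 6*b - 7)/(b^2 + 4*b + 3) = (b - 7)/(b + 3)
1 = 1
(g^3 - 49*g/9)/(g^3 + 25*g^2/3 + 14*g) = (g - 7/3)/(g + 6)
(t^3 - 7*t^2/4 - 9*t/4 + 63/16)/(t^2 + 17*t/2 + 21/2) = (8*t^2 - 26*t + 21)/(8*(t + 7))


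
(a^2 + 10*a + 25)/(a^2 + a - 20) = (a + 5)/(a - 4)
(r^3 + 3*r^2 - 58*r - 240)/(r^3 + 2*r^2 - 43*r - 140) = (r^2 - 2*r - 48)/(r^2 - 3*r - 28)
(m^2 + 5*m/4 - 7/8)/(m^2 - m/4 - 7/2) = (m - 1/2)/(m - 2)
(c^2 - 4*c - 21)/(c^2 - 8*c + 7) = (c + 3)/(c - 1)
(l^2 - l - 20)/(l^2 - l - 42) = (-l^2 + l + 20)/(-l^2 + l + 42)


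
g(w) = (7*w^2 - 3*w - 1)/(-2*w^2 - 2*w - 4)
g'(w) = (4*w + 2)*(7*w^2 - 3*w - 1)/(-2*w^2 - 2*w - 4)^2 + (14*w - 3)/(-2*w^2 - 2*w - 4)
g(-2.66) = -4.40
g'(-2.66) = 0.17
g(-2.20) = -4.25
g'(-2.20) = 0.52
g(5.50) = -2.57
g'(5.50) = -0.16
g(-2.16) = -4.23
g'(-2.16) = 0.57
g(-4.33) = -4.36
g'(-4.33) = -0.10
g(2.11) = -1.39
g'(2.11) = -0.70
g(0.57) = 0.08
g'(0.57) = -0.92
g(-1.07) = -2.46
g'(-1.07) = 2.98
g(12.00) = -3.07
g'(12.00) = -0.04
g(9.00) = -2.93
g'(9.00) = -0.06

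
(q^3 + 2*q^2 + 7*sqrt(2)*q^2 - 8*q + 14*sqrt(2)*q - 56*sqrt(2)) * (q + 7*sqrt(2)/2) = q^4 + 2*q^3 + 21*sqrt(2)*q^3/2 + 21*sqrt(2)*q^2 + 41*q^2 - 84*sqrt(2)*q + 98*q - 392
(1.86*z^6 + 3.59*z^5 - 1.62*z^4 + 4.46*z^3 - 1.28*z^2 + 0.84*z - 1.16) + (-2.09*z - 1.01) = 1.86*z^6 + 3.59*z^5 - 1.62*z^4 + 4.46*z^3 - 1.28*z^2 - 1.25*z - 2.17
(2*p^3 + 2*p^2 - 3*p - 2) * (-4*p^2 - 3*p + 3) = -8*p^5 - 14*p^4 + 12*p^3 + 23*p^2 - 3*p - 6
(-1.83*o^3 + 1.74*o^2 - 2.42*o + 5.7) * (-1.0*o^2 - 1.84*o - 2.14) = 1.83*o^5 + 1.6272*o^4 + 3.1346*o^3 - 4.9708*o^2 - 5.3092*o - 12.198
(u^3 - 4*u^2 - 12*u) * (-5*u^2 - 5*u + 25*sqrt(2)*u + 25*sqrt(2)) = -5*u^5 + 15*u^4 + 25*sqrt(2)*u^4 - 75*sqrt(2)*u^3 + 80*u^3 - 400*sqrt(2)*u^2 + 60*u^2 - 300*sqrt(2)*u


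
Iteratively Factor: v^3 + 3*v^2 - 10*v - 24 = (v + 4)*(v^2 - v - 6) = (v + 2)*(v + 4)*(v - 3)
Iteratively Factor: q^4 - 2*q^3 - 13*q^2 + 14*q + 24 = (q - 2)*(q^3 - 13*q - 12) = (q - 2)*(q + 1)*(q^2 - q - 12) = (q - 2)*(q + 1)*(q + 3)*(q - 4)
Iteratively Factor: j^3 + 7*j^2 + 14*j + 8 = (j + 2)*(j^2 + 5*j + 4) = (j + 2)*(j + 4)*(j + 1)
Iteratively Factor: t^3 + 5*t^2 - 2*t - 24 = (t - 2)*(t^2 + 7*t + 12) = (t - 2)*(t + 4)*(t + 3)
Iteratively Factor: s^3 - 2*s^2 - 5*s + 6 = (s + 2)*(s^2 - 4*s + 3) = (s - 3)*(s + 2)*(s - 1)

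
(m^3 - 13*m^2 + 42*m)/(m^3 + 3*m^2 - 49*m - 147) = m*(m - 6)/(m^2 + 10*m + 21)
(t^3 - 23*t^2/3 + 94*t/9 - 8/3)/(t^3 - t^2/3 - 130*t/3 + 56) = (t - 1/3)/(t + 7)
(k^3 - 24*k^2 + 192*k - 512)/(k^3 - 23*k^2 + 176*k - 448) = (k - 8)/(k - 7)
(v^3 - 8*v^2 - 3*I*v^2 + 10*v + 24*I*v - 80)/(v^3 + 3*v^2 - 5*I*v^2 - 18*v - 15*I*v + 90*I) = (v^2 + 2*v*(-4 + I) - 16*I)/(v^2 + 3*v - 18)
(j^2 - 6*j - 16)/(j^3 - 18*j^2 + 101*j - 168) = (j + 2)/(j^2 - 10*j + 21)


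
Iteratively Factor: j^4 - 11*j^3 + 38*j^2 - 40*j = (j - 4)*(j^3 - 7*j^2 + 10*j) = j*(j - 4)*(j^2 - 7*j + 10) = j*(j - 4)*(j - 2)*(j - 5)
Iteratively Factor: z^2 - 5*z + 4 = (z - 1)*(z - 4)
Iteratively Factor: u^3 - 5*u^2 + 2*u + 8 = (u - 2)*(u^2 - 3*u - 4) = (u - 2)*(u + 1)*(u - 4)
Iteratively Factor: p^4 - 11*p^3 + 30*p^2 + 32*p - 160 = (p + 2)*(p^3 - 13*p^2 + 56*p - 80) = (p - 4)*(p + 2)*(p^2 - 9*p + 20) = (p - 5)*(p - 4)*(p + 2)*(p - 4)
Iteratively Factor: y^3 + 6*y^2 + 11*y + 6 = (y + 2)*(y^2 + 4*y + 3) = (y + 1)*(y + 2)*(y + 3)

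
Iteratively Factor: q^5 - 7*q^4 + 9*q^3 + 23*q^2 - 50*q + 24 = (q + 2)*(q^4 - 9*q^3 + 27*q^2 - 31*q + 12) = (q - 1)*(q + 2)*(q^3 - 8*q^2 + 19*q - 12) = (q - 3)*(q - 1)*(q + 2)*(q^2 - 5*q + 4) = (q - 3)*(q - 1)^2*(q + 2)*(q - 4)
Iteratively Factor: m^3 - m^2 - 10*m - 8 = (m + 2)*(m^2 - 3*m - 4) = (m - 4)*(m + 2)*(m + 1)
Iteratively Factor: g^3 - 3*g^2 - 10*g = (g + 2)*(g^2 - 5*g) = g*(g + 2)*(g - 5)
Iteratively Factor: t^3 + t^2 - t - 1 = (t + 1)*(t^2 - 1) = (t - 1)*(t + 1)*(t + 1)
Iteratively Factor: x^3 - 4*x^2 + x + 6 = (x + 1)*(x^2 - 5*x + 6) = (x - 2)*(x + 1)*(x - 3)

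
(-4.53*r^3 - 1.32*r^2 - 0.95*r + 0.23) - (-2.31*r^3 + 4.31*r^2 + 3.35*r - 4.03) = -2.22*r^3 - 5.63*r^2 - 4.3*r + 4.26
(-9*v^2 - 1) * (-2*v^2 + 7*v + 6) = 18*v^4 - 63*v^3 - 52*v^2 - 7*v - 6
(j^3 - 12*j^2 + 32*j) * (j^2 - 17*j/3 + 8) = j^5 - 53*j^4/3 + 108*j^3 - 832*j^2/3 + 256*j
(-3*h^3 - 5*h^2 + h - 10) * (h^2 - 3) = -3*h^5 - 5*h^4 + 10*h^3 + 5*h^2 - 3*h + 30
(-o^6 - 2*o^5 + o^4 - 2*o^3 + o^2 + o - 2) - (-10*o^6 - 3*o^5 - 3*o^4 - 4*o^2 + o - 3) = 9*o^6 + o^5 + 4*o^4 - 2*o^3 + 5*o^2 + 1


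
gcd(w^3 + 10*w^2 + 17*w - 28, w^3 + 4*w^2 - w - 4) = w^2 + 3*w - 4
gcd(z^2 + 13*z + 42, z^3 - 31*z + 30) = z + 6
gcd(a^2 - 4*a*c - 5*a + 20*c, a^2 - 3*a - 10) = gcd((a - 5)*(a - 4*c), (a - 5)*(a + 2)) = a - 5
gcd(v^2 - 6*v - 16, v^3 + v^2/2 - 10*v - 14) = v + 2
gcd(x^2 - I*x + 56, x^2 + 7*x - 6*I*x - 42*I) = 1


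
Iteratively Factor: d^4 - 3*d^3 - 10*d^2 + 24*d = (d - 2)*(d^3 - d^2 - 12*d) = d*(d - 2)*(d^2 - d - 12) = d*(d - 2)*(d + 3)*(d - 4)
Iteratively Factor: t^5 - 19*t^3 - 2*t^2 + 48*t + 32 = (t + 1)*(t^4 - t^3 - 18*t^2 + 16*t + 32) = (t - 2)*(t + 1)*(t^3 + t^2 - 16*t - 16) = (t - 2)*(t + 1)*(t + 4)*(t^2 - 3*t - 4) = (t - 4)*(t - 2)*(t + 1)*(t + 4)*(t + 1)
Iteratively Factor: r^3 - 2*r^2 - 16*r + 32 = (r + 4)*(r^2 - 6*r + 8) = (r - 4)*(r + 4)*(r - 2)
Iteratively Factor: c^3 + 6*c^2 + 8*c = (c)*(c^2 + 6*c + 8) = c*(c + 2)*(c + 4)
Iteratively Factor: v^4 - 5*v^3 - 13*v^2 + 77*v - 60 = (v - 5)*(v^3 - 13*v + 12) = (v - 5)*(v - 3)*(v^2 + 3*v - 4) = (v - 5)*(v - 3)*(v + 4)*(v - 1)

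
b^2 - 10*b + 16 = (b - 8)*(b - 2)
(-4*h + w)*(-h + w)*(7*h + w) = 28*h^3 - 31*h^2*w + 2*h*w^2 + w^3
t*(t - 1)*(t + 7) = t^3 + 6*t^2 - 7*t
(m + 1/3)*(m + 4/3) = m^2 + 5*m/3 + 4/9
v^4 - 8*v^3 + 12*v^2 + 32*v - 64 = (v - 4)^2*(v - 2)*(v + 2)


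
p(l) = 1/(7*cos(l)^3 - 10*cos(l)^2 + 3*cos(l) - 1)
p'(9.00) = 0.05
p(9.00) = -0.06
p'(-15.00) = -0.13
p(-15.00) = -0.08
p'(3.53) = -0.05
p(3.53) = -0.06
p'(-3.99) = 0.22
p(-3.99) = -0.11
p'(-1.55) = -2.92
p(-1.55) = -1.06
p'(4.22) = -0.52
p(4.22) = -0.19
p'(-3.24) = 0.01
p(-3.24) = -0.05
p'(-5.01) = -1.57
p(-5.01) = -1.24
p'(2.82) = 0.04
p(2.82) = -0.05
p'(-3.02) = -0.01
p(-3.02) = -0.05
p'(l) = (21*sin(l)*cos(l)^2 - 20*sin(l)*cos(l) + 3*sin(l))/(7*cos(l)^3 - 10*cos(l)^2 + 3*cos(l) - 1)^2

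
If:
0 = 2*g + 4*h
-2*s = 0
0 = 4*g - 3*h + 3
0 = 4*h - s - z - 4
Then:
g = -6/11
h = 3/11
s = 0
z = -32/11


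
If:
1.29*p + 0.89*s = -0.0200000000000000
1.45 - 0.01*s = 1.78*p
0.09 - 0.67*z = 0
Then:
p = 0.82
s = -1.21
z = 0.13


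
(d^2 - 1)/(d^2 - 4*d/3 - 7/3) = 3*(d - 1)/(3*d - 7)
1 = 1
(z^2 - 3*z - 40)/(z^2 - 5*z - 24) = (z + 5)/(z + 3)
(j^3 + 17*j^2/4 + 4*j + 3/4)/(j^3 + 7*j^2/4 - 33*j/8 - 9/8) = 2*(j + 1)/(2*j - 3)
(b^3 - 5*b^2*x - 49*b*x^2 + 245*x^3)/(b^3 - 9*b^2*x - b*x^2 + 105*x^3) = (b + 7*x)/(b + 3*x)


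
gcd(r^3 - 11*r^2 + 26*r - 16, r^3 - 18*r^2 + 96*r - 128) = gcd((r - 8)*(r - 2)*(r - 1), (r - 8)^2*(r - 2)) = r^2 - 10*r + 16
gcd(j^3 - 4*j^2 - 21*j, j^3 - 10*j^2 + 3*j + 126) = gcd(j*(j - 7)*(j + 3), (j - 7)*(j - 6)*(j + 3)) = j^2 - 4*j - 21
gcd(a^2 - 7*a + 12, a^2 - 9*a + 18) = a - 3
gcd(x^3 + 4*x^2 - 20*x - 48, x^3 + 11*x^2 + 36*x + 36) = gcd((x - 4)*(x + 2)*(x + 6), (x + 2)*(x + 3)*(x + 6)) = x^2 + 8*x + 12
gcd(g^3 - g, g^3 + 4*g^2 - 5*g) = g^2 - g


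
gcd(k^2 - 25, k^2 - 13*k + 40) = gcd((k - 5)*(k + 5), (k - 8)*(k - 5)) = k - 5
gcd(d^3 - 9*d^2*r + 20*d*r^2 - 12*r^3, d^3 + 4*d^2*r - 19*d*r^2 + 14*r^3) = d^2 - 3*d*r + 2*r^2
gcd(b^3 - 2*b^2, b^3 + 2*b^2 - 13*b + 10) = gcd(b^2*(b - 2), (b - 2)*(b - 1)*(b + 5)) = b - 2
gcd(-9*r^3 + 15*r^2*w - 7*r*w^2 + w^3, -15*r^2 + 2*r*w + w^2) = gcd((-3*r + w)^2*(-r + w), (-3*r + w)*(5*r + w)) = 3*r - w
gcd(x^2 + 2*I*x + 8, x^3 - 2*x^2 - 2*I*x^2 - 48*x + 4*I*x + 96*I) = x - 2*I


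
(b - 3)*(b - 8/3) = b^2 - 17*b/3 + 8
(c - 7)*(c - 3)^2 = c^3 - 13*c^2 + 51*c - 63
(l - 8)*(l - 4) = l^2 - 12*l + 32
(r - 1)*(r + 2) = r^2 + r - 2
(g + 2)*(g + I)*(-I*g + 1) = -I*g^3 + 2*g^2 - 2*I*g^2 + 4*g + I*g + 2*I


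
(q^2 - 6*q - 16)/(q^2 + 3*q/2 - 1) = 2*(q - 8)/(2*q - 1)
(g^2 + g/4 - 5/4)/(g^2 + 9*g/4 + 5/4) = (g - 1)/(g + 1)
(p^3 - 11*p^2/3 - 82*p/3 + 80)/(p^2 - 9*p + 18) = (3*p^2 + 7*p - 40)/(3*(p - 3))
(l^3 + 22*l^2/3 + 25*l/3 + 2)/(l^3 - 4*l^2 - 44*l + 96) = (3*l^2 + 4*l + 1)/(3*(l^2 - 10*l + 16))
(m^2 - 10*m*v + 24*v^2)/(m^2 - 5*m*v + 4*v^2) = (-m + 6*v)/(-m + v)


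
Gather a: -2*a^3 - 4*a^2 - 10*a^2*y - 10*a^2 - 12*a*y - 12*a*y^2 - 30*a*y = -2*a^3 + a^2*(-10*y - 14) + a*(-12*y^2 - 42*y)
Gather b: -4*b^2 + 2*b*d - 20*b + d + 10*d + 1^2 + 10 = -4*b^2 + b*(2*d - 20) + 11*d + 11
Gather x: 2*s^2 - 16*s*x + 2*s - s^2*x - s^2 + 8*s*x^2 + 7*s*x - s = s^2 + 8*s*x^2 + s + x*(-s^2 - 9*s)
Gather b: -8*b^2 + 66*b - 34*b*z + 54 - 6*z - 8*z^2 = -8*b^2 + b*(66 - 34*z) - 8*z^2 - 6*z + 54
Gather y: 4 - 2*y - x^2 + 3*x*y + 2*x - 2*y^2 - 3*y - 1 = -x^2 + 2*x - 2*y^2 + y*(3*x - 5) + 3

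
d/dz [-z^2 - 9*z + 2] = -2*z - 9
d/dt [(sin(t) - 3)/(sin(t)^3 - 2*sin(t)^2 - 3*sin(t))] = -(2/tan(t) + cos(t)/sin(t)^2)/(sin(t) + 1)^2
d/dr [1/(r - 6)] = -1/(r - 6)^2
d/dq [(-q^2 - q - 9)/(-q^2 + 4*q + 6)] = 5*(-q^2 - 6*q + 6)/(q^4 - 8*q^3 + 4*q^2 + 48*q + 36)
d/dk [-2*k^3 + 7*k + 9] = 7 - 6*k^2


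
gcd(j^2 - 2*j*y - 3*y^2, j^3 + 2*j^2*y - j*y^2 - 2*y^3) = j + y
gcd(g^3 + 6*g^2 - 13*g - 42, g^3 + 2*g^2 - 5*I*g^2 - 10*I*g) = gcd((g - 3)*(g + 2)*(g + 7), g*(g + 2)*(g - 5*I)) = g + 2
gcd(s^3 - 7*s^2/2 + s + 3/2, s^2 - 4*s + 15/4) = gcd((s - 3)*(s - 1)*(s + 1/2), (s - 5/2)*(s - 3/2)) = 1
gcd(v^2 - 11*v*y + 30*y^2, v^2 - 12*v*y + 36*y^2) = -v + 6*y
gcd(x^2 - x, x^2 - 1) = x - 1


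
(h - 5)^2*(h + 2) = h^3 - 8*h^2 + 5*h + 50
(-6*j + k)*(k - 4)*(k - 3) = -6*j*k^2 + 42*j*k - 72*j + k^3 - 7*k^2 + 12*k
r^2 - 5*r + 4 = (r - 4)*(r - 1)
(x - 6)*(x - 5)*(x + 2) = x^3 - 9*x^2 + 8*x + 60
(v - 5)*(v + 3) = v^2 - 2*v - 15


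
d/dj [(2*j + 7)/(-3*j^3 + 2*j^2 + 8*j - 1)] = (12*j^3 + 59*j^2 - 28*j - 58)/(9*j^6 - 12*j^5 - 44*j^4 + 38*j^3 + 60*j^2 - 16*j + 1)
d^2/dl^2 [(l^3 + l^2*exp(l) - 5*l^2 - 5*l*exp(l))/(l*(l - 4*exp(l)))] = 5*(l^3 + 4*l^2*exp(l) - 5*l^2 - 36*l*exp(l) + 10*l + 48*exp(l) - 10)*exp(l)/(l^3 - 12*l^2*exp(l) + 48*l*exp(2*l) - 64*exp(3*l))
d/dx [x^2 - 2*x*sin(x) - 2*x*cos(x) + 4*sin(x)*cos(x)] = -2*sqrt(2)*x*cos(x + pi/4) + 2*x - 2*sqrt(2)*sin(x + pi/4) + 4*cos(2*x)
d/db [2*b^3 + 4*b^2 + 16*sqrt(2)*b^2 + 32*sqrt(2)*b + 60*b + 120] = 6*b^2 + 8*b + 32*sqrt(2)*b + 32*sqrt(2) + 60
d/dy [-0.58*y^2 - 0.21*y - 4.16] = -1.16*y - 0.21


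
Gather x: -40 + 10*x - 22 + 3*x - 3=13*x - 65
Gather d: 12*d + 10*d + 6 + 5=22*d + 11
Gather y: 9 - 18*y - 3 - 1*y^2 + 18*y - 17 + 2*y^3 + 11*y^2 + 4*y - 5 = 2*y^3 + 10*y^2 + 4*y - 16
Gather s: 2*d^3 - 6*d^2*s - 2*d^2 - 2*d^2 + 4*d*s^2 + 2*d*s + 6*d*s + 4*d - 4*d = 2*d^3 - 4*d^2 + 4*d*s^2 + s*(-6*d^2 + 8*d)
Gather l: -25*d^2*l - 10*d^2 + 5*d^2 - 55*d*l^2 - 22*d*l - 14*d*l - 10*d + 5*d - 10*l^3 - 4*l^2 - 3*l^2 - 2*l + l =-5*d^2 - 5*d - 10*l^3 + l^2*(-55*d - 7) + l*(-25*d^2 - 36*d - 1)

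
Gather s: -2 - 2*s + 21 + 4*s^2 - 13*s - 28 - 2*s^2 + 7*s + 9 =2*s^2 - 8*s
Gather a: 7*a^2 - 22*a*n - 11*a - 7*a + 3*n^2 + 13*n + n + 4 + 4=7*a^2 + a*(-22*n - 18) + 3*n^2 + 14*n + 8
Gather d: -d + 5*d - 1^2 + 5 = 4*d + 4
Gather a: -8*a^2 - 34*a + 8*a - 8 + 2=-8*a^2 - 26*a - 6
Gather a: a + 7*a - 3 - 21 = 8*a - 24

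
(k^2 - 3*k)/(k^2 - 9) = k/(k + 3)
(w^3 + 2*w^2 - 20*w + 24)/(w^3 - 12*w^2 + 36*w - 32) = (w + 6)/(w - 8)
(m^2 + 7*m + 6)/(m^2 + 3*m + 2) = (m + 6)/(m + 2)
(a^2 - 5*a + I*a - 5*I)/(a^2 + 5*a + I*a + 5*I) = (a - 5)/(a + 5)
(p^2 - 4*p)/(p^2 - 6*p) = (p - 4)/(p - 6)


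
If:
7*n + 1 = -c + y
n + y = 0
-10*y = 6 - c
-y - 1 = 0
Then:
No Solution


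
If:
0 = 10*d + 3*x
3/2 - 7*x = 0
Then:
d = -9/140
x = 3/14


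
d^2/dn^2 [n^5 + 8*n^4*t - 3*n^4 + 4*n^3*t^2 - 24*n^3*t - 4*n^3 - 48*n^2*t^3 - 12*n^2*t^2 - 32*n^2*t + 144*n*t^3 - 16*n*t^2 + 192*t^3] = 20*n^3 + 96*n^2*t - 36*n^2 + 24*n*t^2 - 144*n*t - 24*n - 96*t^3 - 24*t^2 - 64*t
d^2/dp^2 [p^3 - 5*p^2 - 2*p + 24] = 6*p - 10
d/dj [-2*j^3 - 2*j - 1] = -6*j^2 - 2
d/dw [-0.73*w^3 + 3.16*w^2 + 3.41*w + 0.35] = -2.19*w^2 + 6.32*w + 3.41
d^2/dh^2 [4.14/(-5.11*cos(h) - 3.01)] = (-63.677754*cos(h) + 54.052047*cos(2*h) - 162.156141)/(5.11*cos(h) + 3.01)^3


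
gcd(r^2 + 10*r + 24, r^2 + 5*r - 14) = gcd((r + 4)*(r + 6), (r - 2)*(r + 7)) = 1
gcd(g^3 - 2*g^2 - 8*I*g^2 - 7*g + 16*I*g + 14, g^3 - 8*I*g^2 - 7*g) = g^2 - 8*I*g - 7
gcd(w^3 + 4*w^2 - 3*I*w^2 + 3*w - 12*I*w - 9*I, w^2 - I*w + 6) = w - 3*I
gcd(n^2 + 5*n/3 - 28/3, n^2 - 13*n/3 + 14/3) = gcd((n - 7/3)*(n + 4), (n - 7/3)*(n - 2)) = n - 7/3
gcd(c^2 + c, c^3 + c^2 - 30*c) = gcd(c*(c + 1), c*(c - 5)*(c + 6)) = c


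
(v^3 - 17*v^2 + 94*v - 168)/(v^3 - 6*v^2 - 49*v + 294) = (v - 4)/(v + 7)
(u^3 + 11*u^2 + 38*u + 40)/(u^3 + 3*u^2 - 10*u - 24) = (u + 5)/(u - 3)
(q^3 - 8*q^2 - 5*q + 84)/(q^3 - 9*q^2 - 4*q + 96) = (q - 7)/(q - 8)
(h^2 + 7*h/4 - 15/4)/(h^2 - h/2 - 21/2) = (4*h - 5)/(2*(2*h - 7))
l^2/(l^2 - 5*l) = l/(l - 5)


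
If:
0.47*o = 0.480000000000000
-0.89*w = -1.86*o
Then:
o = 1.02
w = 2.13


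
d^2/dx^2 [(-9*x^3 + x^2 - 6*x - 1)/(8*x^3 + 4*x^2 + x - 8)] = 2*(352*x^6 - 936*x^5 - 4440*x^4 - 157*x^3 - 2064*x^2 - 2508*x - 17)/(512*x^9 + 768*x^8 + 576*x^7 - 1280*x^6 - 1464*x^5 - 756*x^4 + 1345*x^3 + 744*x^2 + 192*x - 512)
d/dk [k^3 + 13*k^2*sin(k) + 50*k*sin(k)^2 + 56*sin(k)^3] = 13*k^2*cos(k) + 3*k^2 + 26*k*sin(k) + 50*k*sin(2*k) + 168*sin(k)^2*cos(k) + 50*sin(k)^2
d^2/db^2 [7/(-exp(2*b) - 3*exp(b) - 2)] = 7*(-2*(2*exp(b) + 3)^2*exp(b) + (4*exp(b) + 3)*(exp(2*b) + 3*exp(b) + 2))*exp(b)/(exp(2*b) + 3*exp(b) + 2)^3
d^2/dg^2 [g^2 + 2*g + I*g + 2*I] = 2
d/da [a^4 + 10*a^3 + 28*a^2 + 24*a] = 4*a^3 + 30*a^2 + 56*a + 24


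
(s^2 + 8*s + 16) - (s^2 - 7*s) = 15*s + 16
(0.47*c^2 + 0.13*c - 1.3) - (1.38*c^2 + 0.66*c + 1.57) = -0.91*c^2 - 0.53*c - 2.87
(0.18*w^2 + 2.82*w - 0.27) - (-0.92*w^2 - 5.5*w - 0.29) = 1.1*w^2 + 8.32*w + 0.02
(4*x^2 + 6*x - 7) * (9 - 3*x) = -12*x^3 + 18*x^2 + 75*x - 63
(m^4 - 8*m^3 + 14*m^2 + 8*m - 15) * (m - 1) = m^5 - 9*m^4 + 22*m^3 - 6*m^2 - 23*m + 15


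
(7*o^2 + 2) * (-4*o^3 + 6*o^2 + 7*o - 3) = -28*o^5 + 42*o^4 + 41*o^3 - 9*o^2 + 14*o - 6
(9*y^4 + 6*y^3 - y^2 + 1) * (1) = 9*y^4 + 6*y^3 - y^2 + 1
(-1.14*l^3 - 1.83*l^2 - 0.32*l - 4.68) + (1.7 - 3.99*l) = -1.14*l^3 - 1.83*l^2 - 4.31*l - 2.98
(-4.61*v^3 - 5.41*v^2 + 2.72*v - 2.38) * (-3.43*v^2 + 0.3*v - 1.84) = 15.8123*v^5 + 17.1733*v^4 - 2.4702*v^3 + 18.9338*v^2 - 5.7188*v + 4.3792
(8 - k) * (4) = 32 - 4*k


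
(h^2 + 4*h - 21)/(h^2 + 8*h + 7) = (h - 3)/(h + 1)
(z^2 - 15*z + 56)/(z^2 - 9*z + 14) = (z - 8)/(z - 2)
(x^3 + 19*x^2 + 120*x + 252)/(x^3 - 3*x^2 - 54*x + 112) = (x^2 + 12*x + 36)/(x^2 - 10*x + 16)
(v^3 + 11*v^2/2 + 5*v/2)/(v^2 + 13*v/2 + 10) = v*(2*v^2 + 11*v + 5)/(2*v^2 + 13*v + 20)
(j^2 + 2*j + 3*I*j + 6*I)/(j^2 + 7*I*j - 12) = (j + 2)/(j + 4*I)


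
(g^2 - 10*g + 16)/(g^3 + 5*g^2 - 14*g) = (g - 8)/(g*(g + 7))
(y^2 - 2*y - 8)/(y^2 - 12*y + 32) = (y + 2)/(y - 8)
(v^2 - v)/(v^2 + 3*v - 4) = v/(v + 4)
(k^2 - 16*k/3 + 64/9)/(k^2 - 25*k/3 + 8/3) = (9*k^2 - 48*k + 64)/(3*(3*k^2 - 25*k + 8))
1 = 1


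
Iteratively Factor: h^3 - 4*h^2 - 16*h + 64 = (h - 4)*(h^2 - 16) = (h - 4)^2*(h + 4)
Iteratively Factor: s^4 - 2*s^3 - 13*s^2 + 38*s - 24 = (s - 3)*(s^3 + s^2 - 10*s + 8) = (s - 3)*(s - 1)*(s^2 + 2*s - 8) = (s - 3)*(s - 2)*(s - 1)*(s + 4)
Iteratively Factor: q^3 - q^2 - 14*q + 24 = (q - 3)*(q^2 + 2*q - 8) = (q - 3)*(q - 2)*(q + 4)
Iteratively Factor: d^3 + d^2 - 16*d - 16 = (d + 4)*(d^2 - 3*d - 4) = (d + 1)*(d + 4)*(d - 4)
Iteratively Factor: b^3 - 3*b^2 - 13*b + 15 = (b - 5)*(b^2 + 2*b - 3) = (b - 5)*(b - 1)*(b + 3)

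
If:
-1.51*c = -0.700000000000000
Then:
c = 0.46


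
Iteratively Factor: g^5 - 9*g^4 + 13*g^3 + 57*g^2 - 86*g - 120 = (g - 4)*(g^4 - 5*g^3 - 7*g^2 + 29*g + 30) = (g - 5)*(g - 4)*(g^3 - 7*g - 6) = (g - 5)*(g - 4)*(g + 2)*(g^2 - 2*g - 3) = (g - 5)*(g - 4)*(g + 1)*(g + 2)*(g - 3)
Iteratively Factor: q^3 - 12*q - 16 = (q + 2)*(q^2 - 2*q - 8) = (q + 2)^2*(q - 4)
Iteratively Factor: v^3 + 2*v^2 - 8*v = (v + 4)*(v^2 - 2*v) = (v - 2)*(v + 4)*(v)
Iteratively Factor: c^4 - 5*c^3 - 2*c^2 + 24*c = (c - 3)*(c^3 - 2*c^2 - 8*c) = (c - 3)*(c + 2)*(c^2 - 4*c) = c*(c - 3)*(c + 2)*(c - 4)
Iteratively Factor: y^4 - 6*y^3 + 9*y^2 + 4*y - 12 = (y - 2)*(y^3 - 4*y^2 + y + 6) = (y - 3)*(y - 2)*(y^2 - y - 2) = (y - 3)*(y - 2)*(y + 1)*(y - 2)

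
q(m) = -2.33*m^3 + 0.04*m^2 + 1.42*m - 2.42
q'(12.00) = -1004.18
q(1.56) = -8.95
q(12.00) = -4005.86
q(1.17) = -4.44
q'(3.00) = -61.25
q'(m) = -6.99*m^2 + 0.08*m + 1.42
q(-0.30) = -2.78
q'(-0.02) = 1.42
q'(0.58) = -0.89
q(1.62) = -9.92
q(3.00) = -60.71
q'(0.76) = -2.56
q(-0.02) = -2.45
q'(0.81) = -3.10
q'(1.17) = -8.06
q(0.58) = -2.04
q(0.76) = -2.34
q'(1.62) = -16.79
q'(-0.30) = 0.77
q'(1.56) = -15.47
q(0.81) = -2.48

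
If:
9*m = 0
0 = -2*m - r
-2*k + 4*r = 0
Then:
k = 0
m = 0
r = 0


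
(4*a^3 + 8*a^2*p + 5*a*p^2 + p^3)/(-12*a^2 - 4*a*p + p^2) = (2*a^2 + 3*a*p + p^2)/(-6*a + p)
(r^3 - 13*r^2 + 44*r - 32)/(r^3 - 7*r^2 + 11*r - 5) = (r^2 - 12*r + 32)/(r^2 - 6*r + 5)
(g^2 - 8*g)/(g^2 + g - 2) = g*(g - 8)/(g^2 + g - 2)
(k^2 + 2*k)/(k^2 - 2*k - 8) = k/(k - 4)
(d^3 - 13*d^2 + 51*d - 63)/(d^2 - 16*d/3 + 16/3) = 3*(d^3 - 13*d^2 + 51*d - 63)/(3*d^2 - 16*d + 16)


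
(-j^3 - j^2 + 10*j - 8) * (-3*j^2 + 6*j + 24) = 3*j^5 - 3*j^4 - 60*j^3 + 60*j^2 + 192*j - 192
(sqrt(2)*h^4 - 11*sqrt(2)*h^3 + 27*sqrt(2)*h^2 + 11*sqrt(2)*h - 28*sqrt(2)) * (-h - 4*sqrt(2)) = -sqrt(2)*h^5 - 8*h^4 + 11*sqrt(2)*h^4 - 27*sqrt(2)*h^3 + 88*h^3 - 216*h^2 - 11*sqrt(2)*h^2 - 88*h + 28*sqrt(2)*h + 224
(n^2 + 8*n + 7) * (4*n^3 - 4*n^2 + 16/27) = 4*n^5 + 28*n^4 - 4*n^3 - 740*n^2/27 + 128*n/27 + 112/27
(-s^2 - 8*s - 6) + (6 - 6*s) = -s^2 - 14*s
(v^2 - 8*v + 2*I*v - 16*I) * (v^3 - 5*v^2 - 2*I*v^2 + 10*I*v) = v^5 - 13*v^4 + 44*v^3 - 52*v^2 + 160*v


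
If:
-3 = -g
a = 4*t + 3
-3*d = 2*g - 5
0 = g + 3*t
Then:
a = -1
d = -1/3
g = 3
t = -1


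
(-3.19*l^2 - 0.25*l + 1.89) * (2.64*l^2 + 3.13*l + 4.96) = -8.4216*l^4 - 10.6447*l^3 - 11.6153*l^2 + 4.6757*l + 9.3744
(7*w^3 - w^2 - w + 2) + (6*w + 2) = 7*w^3 - w^2 + 5*w + 4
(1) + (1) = 2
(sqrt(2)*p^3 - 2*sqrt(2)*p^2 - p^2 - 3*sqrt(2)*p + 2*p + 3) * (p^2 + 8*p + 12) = sqrt(2)*p^5 - p^4 + 6*sqrt(2)*p^4 - 7*sqrt(2)*p^3 - 6*p^3 - 48*sqrt(2)*p^2 + 7*p^2 - 36*sqrt(2)*p + 48*p + 36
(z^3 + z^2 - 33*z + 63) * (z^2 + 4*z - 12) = z^5 + 5*z^4 - 41*z^3 - 81*z^2 + 648*z - 756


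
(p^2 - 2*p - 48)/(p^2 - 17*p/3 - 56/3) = 3*(p + 6)/(3*p + 7)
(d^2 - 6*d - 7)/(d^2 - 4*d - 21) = (d + 1)/(d + 3)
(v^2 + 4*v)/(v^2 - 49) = v*(v + 4)/(v^2 - 49)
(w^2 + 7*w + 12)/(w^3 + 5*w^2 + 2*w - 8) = (w + 3)/(w^2 + w - 2)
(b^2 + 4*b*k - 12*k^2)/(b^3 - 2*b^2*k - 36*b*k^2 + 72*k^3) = 1/(b - 6*k)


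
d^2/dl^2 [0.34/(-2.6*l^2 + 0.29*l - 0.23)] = (4.5968*l^2 - 0.51272*l - 0.34*(5.2*l - 0.29)*(10.4*l - 0.58) + 0.40664)/(2.6*l^2 - 0.29*l + 0.23)^3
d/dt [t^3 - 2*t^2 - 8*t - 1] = 3*t^2 - 4*t - 8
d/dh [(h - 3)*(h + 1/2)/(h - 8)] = (h^2 - 16*h + 43/2)/(h^2 - 16*h + 64)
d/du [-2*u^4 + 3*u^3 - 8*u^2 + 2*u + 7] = -8*u^3 + 9*u^2 - 16*u + 2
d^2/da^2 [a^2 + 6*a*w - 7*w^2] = 2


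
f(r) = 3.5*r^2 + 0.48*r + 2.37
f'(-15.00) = -104.52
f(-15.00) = 782.67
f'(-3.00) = -20.52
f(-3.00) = 32.43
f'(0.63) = 4.89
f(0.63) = 4.06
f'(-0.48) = -2.88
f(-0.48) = 2.95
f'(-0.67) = -4.21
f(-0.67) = 3.62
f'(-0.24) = -1.20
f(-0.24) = 2.46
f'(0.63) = 4.89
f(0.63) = 4.06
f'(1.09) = 8.11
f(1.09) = 7.05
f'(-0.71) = -4.49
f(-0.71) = 3.79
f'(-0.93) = -6.03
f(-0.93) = 4.95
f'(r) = 7.0*r + 0.48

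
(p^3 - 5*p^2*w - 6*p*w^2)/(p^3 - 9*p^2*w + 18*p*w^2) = (p + w)/(p - 3*w)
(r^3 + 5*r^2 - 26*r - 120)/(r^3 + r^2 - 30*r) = (r + 4)/r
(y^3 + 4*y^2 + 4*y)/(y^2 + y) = (y^2 + 4*y + 4)/(y + 1)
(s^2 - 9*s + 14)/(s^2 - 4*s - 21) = (s - 2)/(s + 3)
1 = 1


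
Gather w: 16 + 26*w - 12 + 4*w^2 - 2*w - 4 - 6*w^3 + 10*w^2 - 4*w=-6*w^3 + 14*w^2 + 20*w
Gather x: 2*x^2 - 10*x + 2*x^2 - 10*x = 4*x^2 - 20*x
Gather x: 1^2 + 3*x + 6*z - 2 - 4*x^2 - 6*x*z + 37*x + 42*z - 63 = -4*x^2 + x*(40 - 6*z) + 48*z - 64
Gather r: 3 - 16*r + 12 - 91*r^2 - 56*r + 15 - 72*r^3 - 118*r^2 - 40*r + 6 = -72*r^3 - 209*r^2 - 112*r + 36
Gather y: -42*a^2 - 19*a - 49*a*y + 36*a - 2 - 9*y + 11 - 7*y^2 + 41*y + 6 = -42*a^2 + 17*a - 7*y^2 + y*(32 - 49*a) + 15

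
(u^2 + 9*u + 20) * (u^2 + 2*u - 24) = u^4 + 11*u^3 + 14*u^2 - 176*u - 480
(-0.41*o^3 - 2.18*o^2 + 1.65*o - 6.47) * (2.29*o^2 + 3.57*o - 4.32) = -0.9389*o^5 - 6.4559*o^4 - 2.2329*o^3 + 0.491800000000001*o^2 - 30.2259*o + 27.9504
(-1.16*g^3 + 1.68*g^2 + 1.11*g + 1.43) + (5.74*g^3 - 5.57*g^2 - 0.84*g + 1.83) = 4.58*g^3 - 3.89*g^2 + 0.27*g + 3.26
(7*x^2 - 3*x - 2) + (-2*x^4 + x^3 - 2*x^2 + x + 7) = -2*x^4 + x^3 + 5*x^2 - 2*x + 5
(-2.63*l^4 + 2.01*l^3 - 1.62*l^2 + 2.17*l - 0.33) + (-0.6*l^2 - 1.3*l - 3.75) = -2.63*l^4 + 2.01*l^3 - 2.22*l^2 + 0.87*l - 4.08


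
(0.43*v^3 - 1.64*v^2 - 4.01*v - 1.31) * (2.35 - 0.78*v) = -0.3354*v^4 + 2.2897*v^3 - 0.7262*v^2 - 8.4017*v - 3.0785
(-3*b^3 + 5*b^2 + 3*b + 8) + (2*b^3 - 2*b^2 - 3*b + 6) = -b^3 + 3*b^2 + 14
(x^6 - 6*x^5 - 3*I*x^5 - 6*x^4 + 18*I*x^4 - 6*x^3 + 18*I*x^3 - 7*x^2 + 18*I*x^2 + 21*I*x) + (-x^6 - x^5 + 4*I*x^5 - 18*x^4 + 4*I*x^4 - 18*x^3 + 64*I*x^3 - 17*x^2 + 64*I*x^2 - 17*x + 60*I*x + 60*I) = -7*x^5 + I*x^5 - 24*x^4 + 22*I*x^4 - 24*x^3 + 82*I*x^3 - 24*x^2 + 82*I*x^2 - 17*x + 81*I*x + 60*I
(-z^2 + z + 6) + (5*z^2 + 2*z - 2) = 4*z^2 + 3*z + 4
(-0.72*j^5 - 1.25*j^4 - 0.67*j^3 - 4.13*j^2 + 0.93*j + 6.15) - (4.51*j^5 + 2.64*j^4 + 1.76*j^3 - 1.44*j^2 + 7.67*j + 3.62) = -5.23*j^5 - 3.89*j^4 - 2.43*j^3 - 2.69*j^2 - 6.74*j + 2.53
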